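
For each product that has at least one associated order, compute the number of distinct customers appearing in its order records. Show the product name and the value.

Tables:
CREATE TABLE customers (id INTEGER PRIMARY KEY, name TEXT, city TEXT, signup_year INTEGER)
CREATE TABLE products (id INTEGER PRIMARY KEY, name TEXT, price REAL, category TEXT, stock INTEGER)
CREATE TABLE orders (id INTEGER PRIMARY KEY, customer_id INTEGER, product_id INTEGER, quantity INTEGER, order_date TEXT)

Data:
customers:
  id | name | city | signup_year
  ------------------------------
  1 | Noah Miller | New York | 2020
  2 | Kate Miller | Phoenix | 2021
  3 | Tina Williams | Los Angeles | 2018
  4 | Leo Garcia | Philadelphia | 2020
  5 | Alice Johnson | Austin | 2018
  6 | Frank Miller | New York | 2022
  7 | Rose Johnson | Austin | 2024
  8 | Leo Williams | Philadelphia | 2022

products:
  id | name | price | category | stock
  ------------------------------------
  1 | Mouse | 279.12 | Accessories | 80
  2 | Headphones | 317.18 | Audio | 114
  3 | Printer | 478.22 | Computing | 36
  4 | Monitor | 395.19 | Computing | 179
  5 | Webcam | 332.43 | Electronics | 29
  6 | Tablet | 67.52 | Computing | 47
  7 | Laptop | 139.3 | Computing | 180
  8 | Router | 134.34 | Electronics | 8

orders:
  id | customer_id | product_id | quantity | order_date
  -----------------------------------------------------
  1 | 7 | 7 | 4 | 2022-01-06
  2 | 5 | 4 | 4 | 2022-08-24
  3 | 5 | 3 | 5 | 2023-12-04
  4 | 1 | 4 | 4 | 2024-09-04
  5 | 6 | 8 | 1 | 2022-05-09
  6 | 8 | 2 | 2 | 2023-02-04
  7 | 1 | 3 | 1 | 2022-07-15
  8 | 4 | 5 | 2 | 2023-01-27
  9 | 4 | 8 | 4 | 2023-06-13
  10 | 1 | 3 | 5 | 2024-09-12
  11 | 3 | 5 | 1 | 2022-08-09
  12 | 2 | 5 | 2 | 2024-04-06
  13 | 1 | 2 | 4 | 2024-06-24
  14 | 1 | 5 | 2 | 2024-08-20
SELECT p.name, COUNT(DISTINCT c.customer_id) AS distinct_customer_count FROM orders c JOIN products p ON c.product_id = p.id GROUP BY p.id, p.name

Execution result:
name | distinct_customer_count
Headphones | 2
Printer | 2
Monitor | 2
Webcam | 4
Laptop | 1
Router | 2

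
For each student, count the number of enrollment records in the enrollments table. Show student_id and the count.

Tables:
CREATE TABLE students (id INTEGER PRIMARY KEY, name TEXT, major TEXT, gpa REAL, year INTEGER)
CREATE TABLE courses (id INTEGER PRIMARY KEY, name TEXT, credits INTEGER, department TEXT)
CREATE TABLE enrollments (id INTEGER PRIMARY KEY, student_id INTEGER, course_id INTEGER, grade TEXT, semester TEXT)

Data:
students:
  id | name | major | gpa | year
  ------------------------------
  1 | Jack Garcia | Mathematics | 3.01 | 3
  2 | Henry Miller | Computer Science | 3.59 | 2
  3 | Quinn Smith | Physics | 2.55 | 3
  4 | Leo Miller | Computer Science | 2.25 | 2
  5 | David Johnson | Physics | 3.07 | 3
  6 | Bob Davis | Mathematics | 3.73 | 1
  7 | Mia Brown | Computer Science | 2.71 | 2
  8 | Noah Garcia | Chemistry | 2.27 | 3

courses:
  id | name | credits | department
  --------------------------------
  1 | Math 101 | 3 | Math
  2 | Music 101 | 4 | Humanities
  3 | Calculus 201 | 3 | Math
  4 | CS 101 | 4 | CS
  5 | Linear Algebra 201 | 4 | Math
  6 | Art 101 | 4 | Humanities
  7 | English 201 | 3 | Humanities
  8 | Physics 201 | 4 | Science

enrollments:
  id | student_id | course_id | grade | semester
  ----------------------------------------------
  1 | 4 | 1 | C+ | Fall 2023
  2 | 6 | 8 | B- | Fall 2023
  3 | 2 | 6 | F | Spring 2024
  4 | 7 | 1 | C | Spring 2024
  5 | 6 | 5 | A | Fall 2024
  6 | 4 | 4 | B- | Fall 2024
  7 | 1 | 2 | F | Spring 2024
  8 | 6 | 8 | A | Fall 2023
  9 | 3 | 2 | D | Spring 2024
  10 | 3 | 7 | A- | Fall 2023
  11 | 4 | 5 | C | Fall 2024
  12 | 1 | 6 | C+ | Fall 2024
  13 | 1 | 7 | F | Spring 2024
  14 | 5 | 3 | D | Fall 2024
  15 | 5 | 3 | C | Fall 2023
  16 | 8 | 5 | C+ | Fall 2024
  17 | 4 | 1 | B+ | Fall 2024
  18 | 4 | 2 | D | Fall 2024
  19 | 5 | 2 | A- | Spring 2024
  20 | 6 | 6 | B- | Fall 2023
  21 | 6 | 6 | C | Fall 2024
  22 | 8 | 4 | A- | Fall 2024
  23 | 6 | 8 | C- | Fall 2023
SELECT student_id, COUNT(*) AS enrollment_count FROM enrollments GROUP BY student_id

Execution result:
student_id | enrollment_count
1 | 3
2 | 1
3 | 2
4 | 5
5 | 3
6 | 6
7 | 1
8 | 2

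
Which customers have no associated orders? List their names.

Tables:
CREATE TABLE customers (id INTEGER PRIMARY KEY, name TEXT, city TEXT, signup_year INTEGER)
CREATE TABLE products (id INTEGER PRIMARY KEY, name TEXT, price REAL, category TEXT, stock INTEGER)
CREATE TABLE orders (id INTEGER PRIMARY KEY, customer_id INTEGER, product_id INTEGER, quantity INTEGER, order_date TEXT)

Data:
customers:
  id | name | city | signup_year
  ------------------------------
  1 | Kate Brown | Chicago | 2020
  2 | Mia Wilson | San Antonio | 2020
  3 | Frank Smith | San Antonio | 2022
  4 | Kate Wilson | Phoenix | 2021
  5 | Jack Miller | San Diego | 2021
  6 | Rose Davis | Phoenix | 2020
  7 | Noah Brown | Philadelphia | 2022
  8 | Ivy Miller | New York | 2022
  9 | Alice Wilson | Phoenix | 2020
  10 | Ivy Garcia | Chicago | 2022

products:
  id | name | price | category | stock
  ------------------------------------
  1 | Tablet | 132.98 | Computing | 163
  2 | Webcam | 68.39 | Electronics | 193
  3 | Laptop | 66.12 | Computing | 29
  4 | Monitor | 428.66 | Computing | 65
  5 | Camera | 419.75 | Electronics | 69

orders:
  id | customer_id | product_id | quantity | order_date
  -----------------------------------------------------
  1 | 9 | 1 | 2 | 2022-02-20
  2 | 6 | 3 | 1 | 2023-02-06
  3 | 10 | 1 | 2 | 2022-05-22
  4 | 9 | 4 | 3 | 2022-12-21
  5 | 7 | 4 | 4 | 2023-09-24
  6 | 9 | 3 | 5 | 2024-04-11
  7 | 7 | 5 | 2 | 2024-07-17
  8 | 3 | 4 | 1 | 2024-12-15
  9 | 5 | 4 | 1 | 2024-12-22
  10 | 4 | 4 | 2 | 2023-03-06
SELECT p.name FROM customers p LEFT JOIN orders c ON c.customer_id = p.id WHERE c.id IS NULL

Execution result:
name
Kate Brown
Mia Wilson
Ivy Miller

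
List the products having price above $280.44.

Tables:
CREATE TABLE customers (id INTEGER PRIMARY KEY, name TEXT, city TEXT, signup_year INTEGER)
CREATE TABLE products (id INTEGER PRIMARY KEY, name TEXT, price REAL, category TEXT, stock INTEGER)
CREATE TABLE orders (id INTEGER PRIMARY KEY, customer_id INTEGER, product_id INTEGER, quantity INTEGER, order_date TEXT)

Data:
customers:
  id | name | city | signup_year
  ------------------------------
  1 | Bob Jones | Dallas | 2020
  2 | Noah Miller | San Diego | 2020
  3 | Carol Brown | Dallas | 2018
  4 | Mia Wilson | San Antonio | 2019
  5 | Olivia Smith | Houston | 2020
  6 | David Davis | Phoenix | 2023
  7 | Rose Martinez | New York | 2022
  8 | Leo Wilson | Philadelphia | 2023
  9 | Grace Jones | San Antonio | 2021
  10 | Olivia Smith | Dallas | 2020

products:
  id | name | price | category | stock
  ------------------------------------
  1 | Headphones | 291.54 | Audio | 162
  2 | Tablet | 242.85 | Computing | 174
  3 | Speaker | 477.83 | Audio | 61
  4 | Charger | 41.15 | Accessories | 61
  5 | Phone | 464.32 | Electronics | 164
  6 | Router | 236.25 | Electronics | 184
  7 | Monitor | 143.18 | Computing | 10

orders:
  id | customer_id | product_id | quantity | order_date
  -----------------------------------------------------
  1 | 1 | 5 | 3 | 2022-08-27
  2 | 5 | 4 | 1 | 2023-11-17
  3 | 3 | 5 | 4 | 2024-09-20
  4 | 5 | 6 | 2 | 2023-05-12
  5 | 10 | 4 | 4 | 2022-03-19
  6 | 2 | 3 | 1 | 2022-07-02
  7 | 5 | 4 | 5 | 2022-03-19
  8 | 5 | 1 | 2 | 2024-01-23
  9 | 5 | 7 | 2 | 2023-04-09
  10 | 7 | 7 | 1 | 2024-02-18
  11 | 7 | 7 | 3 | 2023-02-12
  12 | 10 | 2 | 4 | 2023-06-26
SELECT name, price FROM products WHERE price > 280.44

Execution result:
name | price
Headphones | 291.54
Speaker | 477.83
Phone | 464.32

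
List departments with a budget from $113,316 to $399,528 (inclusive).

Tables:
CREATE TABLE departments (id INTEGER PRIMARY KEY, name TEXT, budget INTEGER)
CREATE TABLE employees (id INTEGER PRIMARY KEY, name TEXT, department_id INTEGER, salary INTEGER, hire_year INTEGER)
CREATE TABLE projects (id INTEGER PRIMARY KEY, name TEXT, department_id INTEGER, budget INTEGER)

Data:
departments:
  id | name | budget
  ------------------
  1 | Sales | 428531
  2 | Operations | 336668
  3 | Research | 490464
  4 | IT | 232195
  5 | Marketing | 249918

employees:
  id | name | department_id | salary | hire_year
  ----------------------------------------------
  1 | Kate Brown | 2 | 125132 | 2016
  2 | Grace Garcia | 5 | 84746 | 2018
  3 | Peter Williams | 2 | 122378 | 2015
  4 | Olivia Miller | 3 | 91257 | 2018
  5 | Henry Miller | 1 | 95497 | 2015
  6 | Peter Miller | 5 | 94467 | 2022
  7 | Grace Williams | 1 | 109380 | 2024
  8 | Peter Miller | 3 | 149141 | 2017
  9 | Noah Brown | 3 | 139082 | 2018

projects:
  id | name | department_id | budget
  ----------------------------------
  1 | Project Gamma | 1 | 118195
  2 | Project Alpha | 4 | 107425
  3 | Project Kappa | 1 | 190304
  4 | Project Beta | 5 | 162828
SELECT name, budget FROM departments WHERE budget BETWEEN 113316 AND 399528

Execution result:
name | budget
Operations | 336668
IT | 232195
Marketing | 249918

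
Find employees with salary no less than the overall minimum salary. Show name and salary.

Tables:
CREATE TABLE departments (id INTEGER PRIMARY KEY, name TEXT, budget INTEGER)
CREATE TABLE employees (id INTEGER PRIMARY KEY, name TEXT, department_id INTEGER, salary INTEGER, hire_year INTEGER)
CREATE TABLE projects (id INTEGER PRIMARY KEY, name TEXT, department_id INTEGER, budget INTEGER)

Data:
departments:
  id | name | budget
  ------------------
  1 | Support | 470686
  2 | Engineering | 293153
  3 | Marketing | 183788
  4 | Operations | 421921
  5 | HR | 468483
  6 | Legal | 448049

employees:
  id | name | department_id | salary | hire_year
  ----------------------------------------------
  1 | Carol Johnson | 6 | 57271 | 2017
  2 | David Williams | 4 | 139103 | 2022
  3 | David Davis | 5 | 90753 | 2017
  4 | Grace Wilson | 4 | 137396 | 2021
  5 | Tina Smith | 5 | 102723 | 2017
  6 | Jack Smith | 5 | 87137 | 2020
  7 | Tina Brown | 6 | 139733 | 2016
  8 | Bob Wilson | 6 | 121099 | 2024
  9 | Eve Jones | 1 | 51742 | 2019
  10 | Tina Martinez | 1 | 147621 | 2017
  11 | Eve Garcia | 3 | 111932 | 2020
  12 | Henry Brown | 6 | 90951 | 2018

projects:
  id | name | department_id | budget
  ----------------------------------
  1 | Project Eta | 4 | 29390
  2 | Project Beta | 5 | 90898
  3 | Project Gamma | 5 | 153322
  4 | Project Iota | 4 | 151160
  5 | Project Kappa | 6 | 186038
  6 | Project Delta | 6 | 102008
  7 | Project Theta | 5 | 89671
SELECT name, salary FROM employees WHERE salary >= (SELECT MIN(salary) FROM employees)

Execution result:
name | salary
Carol Johnson | 57271
David Williams | 139103
David Davis | 90753
Grace Wilson | 137396
Tina Smith | 102723
Jack Smith | 87137
Tina Brown | 139733
Bob Wilson | 121099
Eve Jones | 51742
Tina Martinez | 147621
Eve Garcia | 111932
Henry Brown | 90951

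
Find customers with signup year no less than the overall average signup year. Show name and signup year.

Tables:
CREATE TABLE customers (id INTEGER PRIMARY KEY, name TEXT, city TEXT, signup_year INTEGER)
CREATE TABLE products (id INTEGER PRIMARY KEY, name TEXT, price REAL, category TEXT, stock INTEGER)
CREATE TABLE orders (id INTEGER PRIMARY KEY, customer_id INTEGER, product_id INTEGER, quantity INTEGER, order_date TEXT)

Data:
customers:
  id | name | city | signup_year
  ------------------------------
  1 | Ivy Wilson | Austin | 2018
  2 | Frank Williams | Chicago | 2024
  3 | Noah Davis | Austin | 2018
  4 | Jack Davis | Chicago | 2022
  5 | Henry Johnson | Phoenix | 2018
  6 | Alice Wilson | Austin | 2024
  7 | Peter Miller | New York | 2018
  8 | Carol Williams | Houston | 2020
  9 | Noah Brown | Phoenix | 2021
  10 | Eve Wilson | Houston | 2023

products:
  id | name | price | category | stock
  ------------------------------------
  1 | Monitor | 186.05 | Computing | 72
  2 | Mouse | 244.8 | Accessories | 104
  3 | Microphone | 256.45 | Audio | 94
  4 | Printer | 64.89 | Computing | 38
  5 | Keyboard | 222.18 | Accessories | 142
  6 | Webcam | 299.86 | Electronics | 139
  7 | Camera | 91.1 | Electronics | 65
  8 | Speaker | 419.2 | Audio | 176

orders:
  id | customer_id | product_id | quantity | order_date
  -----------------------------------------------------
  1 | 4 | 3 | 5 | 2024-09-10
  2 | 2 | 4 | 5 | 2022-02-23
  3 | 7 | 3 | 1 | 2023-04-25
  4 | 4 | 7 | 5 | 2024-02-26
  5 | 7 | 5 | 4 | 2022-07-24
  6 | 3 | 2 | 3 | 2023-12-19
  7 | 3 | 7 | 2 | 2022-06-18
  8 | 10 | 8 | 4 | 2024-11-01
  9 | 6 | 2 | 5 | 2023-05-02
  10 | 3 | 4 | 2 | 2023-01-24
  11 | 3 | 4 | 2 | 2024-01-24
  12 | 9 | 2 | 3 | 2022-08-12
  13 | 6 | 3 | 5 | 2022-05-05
SELECT name, signup_year FROM customers WHERE signup_year >= (SELECT AVG(signup_year) FROM customers)

Execution result:
name | signup_year
Frank Williams | 2024
Jack Davis | 2022
Alice Wilson | 2024
Noah Brown | 2021
Eve Wilson | 2023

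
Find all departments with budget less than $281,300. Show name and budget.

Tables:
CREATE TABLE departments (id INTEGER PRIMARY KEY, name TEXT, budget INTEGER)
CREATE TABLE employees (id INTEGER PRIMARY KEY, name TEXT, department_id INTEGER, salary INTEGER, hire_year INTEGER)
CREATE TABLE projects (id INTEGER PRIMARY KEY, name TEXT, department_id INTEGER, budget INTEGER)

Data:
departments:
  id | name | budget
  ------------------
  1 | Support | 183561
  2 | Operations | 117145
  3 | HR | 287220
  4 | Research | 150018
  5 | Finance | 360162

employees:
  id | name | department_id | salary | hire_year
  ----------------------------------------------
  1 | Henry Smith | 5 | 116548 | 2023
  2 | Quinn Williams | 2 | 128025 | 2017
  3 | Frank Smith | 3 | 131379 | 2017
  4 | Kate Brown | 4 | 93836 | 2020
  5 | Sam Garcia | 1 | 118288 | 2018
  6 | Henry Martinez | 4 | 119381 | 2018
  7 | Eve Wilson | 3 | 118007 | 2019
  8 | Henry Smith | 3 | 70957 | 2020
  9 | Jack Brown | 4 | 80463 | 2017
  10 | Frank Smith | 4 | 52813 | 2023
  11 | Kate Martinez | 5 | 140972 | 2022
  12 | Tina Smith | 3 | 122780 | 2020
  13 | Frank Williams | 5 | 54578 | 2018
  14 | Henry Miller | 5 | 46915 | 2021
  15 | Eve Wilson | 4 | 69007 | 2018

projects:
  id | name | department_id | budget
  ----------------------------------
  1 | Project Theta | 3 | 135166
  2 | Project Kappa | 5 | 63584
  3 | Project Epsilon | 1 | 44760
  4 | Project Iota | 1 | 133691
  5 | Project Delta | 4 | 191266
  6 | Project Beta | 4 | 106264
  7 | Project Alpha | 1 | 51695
SELECT name, budget FROM departments WHERE budget < 281300

Execution result:
name | budget
Support | 183561
Operations | 117145
Research | 150018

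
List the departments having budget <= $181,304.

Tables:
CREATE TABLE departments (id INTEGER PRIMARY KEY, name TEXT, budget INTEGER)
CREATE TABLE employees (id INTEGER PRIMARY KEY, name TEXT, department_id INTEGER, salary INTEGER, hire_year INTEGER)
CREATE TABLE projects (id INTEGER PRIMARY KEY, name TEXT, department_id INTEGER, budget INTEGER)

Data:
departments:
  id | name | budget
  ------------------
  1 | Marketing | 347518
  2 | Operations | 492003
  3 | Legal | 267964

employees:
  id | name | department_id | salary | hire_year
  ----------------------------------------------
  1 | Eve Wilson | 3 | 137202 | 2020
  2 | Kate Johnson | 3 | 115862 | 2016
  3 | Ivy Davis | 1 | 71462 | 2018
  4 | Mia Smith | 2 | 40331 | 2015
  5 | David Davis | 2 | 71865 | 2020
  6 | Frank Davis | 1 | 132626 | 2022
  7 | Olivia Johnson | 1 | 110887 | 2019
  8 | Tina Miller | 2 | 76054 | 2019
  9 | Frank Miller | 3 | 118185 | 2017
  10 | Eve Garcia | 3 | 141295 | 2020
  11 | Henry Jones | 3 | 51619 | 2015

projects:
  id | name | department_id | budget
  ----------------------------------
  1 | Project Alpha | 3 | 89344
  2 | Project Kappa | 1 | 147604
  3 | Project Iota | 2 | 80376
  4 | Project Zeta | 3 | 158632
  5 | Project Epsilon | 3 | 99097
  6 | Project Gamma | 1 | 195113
SELECT name, budget FROM departments WHERE budget <= 181304

Execution result:
(no rows)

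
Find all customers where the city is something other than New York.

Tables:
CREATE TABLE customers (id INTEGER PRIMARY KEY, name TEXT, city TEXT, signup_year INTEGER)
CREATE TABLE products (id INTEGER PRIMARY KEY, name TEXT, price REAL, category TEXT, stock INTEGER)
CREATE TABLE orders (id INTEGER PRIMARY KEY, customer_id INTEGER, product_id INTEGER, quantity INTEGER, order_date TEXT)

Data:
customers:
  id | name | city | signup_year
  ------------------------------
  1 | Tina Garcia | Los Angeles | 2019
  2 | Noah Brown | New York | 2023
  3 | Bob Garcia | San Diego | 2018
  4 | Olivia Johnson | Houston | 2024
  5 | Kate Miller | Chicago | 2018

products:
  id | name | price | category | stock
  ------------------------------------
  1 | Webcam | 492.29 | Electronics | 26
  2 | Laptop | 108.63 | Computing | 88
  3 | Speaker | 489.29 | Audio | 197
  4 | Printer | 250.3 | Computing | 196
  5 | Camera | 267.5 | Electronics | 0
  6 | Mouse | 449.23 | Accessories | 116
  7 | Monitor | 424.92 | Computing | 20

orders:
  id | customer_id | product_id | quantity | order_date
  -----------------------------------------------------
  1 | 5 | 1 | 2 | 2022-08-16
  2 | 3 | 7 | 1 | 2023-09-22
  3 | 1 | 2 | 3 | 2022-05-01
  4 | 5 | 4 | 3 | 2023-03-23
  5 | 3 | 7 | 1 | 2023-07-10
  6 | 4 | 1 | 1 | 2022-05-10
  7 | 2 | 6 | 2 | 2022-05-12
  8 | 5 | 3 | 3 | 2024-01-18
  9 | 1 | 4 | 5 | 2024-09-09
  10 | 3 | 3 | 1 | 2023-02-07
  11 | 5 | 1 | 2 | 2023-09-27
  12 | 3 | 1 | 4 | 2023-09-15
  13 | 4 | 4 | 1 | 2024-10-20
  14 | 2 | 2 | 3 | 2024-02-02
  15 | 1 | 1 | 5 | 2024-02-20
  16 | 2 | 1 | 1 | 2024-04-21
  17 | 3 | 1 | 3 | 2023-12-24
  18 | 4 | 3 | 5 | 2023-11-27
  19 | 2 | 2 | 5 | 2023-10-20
SELECT name, city FROM customers WHERE city <> 'New York'

Execution result:
name | city
Tina Garcia | Los Angeles
Bob Garcia | San Diego
Olivia Johnson | Houston
Kate Miller | Chicago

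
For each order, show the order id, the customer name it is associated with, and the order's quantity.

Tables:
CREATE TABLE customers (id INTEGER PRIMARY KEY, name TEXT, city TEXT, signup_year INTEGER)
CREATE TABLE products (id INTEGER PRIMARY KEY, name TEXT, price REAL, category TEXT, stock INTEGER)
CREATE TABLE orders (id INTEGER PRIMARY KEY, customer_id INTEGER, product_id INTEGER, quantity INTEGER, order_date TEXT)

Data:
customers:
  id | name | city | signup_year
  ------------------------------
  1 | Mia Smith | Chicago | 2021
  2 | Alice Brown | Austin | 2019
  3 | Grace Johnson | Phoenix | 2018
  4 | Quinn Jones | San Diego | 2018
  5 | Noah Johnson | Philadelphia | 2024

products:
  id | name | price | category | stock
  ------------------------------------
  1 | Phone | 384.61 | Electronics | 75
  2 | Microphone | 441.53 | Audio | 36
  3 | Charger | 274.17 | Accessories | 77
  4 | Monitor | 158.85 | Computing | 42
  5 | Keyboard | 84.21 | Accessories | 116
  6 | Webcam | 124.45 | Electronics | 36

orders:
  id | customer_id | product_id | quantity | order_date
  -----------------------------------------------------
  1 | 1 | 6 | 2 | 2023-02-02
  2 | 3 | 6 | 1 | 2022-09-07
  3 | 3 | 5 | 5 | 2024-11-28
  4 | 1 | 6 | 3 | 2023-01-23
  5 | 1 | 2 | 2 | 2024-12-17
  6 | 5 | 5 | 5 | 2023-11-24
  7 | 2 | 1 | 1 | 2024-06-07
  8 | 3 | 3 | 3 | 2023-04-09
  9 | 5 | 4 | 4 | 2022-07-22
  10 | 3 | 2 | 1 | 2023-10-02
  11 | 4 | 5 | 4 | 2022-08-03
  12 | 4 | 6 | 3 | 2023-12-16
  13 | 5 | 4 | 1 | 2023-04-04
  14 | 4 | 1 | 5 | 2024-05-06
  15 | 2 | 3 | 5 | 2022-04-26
SELECT c.id, p.name AS customer, c.quantity FROM orders c JOIN customers p ON c.customer_id = p.id

Execution result:
id | customer | quantity
1 | Mia Smith | 2
2 | Grace Johnson | 1
3 | Grace Johnson | 5
4 | Mia Smith | 3
5 | Mia Smith | 2
6 | Noah Johnson | 5
7 | Alice Brown | 1
8 | Grace Johnson | 3
9 | Noah Johnson | 4
10 | Grace Johnson | 1
11 | Quinn Jones | 4
12 | Quinn Jones | 3
13 | Noah Johnson | 1
14 | Quinn Jones | 5
15 | Alice Brown | 5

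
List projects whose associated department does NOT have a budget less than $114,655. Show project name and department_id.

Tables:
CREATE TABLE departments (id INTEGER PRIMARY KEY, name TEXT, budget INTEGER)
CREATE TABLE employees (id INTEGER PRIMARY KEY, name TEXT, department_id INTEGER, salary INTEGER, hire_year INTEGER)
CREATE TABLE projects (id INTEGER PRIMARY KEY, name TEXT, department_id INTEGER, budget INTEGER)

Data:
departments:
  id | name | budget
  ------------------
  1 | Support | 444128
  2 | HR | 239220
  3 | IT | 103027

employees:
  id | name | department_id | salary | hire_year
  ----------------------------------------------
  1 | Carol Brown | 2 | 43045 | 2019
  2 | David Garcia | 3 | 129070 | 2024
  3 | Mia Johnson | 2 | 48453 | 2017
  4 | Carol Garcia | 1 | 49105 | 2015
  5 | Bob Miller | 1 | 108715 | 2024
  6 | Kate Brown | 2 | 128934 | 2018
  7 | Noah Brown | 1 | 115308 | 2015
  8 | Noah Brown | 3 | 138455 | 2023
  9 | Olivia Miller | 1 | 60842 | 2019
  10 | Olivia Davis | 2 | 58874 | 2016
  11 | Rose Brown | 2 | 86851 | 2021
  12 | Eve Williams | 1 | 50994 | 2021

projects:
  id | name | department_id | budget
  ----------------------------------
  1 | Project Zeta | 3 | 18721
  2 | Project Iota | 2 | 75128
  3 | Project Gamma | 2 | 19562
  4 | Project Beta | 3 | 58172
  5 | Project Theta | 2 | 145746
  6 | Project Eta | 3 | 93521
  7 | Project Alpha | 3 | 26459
SELECT name, department_id FROM projects WHERE department_id NOT IN (SELECT id FROM departments WHERE budget < 114655)

Execution result:
name | department_id
Project Iota | 2
Project Gamma | 2
Project Theta | 2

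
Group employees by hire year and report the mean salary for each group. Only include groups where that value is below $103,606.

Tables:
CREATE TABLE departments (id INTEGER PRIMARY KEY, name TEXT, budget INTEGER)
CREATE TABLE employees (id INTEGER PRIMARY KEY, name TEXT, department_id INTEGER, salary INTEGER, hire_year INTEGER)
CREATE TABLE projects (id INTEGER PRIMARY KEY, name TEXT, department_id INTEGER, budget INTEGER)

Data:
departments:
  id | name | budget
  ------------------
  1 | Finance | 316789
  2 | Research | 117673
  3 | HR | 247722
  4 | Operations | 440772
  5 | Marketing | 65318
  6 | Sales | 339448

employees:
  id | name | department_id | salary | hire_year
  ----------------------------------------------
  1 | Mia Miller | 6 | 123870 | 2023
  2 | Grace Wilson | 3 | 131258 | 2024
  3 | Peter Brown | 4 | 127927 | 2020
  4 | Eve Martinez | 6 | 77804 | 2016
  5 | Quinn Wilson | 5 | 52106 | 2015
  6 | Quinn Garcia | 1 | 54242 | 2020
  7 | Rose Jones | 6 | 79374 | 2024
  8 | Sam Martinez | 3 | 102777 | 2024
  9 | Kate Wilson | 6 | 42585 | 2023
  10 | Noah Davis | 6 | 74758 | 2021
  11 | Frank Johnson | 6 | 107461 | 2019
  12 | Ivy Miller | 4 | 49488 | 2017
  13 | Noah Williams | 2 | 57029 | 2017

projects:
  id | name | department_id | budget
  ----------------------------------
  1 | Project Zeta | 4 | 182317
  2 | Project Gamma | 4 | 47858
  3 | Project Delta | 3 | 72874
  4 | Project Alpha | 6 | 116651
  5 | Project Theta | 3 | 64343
SELECT hire_year, AVG(salary) AS avg_salary FROM employees GROUP BY hire_year HAVING AVG(salary) < 103606

Execution result:
hire_year | avg_salary
2015 | 52106.00
2016 | 77804.00
2017 | 53258.50
2020 | 91084.50
2021 | 74758.00
2023 | 83227.50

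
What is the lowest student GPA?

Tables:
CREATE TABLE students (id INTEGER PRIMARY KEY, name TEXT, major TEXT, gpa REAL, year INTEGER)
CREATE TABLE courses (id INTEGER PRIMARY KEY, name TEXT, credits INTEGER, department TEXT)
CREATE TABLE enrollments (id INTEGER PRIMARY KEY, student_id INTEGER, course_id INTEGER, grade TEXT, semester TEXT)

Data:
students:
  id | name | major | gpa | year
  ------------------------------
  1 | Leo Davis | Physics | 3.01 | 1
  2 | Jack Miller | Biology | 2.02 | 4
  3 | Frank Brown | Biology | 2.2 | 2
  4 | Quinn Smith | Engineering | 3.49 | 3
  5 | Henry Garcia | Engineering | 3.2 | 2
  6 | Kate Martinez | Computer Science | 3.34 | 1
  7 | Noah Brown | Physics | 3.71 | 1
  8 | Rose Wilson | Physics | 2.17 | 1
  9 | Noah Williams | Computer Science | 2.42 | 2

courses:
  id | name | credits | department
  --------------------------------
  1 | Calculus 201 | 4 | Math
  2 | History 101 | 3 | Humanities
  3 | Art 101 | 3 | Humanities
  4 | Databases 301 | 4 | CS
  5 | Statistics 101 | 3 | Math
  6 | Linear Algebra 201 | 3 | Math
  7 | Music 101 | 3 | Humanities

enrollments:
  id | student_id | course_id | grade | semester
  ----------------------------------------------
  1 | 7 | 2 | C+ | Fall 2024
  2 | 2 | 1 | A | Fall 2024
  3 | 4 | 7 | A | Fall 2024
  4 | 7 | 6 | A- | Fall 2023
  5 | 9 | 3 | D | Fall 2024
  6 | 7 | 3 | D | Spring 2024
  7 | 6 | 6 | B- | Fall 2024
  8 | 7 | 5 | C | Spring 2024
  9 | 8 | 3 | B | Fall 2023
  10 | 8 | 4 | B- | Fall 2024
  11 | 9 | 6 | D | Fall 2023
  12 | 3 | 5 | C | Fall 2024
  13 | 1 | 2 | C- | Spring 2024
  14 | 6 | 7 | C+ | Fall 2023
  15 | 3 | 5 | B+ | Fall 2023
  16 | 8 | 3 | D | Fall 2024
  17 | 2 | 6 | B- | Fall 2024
SELECT MIN(gpa) FROM students

Execution result:
2.02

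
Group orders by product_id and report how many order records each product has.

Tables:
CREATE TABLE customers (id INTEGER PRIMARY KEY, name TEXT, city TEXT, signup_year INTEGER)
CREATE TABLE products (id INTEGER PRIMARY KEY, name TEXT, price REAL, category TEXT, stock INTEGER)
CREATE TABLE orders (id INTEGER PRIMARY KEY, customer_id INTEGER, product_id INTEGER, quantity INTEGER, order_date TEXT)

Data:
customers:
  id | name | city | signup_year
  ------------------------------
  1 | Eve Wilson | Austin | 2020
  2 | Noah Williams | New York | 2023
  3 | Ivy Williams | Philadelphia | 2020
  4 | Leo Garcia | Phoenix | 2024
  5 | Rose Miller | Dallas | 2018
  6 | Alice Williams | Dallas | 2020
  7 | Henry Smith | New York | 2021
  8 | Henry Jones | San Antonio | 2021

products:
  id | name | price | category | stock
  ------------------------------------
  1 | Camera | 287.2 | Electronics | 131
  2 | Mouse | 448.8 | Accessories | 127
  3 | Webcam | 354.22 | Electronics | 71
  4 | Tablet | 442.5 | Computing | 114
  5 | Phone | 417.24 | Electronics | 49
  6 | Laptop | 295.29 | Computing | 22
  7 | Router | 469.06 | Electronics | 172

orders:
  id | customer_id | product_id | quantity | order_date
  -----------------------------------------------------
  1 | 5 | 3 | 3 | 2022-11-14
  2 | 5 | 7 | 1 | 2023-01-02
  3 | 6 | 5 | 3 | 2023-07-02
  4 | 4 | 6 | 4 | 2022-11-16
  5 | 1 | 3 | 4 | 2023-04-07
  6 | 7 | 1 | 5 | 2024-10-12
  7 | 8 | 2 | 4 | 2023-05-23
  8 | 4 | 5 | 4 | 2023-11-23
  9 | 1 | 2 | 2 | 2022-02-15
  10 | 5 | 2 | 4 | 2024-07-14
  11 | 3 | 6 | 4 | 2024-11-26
SELECT product_id, COUNT(*) AS order_count FROM orders GROUP BY product_id

Execution result:
product_id | order_count
1 | 1
2 | 3
3 | 2
5 | 2
6 | 2
7 | 1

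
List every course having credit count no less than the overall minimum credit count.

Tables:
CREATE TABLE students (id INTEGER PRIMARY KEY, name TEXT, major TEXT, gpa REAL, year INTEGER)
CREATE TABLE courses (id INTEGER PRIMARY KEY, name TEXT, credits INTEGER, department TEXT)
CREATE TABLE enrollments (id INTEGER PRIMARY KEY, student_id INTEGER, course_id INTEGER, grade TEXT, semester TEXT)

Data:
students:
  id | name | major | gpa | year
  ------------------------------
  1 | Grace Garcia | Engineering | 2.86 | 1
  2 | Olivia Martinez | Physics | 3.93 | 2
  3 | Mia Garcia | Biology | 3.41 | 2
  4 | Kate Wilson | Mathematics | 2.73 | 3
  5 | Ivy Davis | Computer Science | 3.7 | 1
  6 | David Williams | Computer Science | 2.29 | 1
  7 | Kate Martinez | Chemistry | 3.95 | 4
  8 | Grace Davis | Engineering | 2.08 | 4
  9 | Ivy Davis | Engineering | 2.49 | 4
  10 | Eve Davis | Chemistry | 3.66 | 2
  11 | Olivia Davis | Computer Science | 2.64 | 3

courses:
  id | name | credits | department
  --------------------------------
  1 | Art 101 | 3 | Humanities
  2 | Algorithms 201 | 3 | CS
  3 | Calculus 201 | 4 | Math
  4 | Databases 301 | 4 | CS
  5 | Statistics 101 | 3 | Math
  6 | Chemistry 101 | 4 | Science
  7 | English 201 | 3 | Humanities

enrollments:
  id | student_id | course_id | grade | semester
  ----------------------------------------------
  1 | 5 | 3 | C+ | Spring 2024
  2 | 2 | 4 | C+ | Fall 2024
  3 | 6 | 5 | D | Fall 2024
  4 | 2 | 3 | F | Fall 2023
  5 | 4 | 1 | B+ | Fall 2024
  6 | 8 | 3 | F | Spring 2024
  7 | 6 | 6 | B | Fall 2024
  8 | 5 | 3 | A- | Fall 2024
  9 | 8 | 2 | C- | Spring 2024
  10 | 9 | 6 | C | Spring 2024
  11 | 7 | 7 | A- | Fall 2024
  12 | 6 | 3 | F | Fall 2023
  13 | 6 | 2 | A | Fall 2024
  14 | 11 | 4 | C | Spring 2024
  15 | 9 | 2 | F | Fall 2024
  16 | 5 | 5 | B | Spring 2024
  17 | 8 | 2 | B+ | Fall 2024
SELECT name, credits FROM courses WHERE credits >= (SELECT MIN(credits) FROM courses)

Execution result:
name | credits
Art 101 | 3
Algorithms 201 | 3
Calculus 201 | 4
Databases 301 | 4
Statistics 101 | 3
Chemistry 101 | 4
English 201 | 3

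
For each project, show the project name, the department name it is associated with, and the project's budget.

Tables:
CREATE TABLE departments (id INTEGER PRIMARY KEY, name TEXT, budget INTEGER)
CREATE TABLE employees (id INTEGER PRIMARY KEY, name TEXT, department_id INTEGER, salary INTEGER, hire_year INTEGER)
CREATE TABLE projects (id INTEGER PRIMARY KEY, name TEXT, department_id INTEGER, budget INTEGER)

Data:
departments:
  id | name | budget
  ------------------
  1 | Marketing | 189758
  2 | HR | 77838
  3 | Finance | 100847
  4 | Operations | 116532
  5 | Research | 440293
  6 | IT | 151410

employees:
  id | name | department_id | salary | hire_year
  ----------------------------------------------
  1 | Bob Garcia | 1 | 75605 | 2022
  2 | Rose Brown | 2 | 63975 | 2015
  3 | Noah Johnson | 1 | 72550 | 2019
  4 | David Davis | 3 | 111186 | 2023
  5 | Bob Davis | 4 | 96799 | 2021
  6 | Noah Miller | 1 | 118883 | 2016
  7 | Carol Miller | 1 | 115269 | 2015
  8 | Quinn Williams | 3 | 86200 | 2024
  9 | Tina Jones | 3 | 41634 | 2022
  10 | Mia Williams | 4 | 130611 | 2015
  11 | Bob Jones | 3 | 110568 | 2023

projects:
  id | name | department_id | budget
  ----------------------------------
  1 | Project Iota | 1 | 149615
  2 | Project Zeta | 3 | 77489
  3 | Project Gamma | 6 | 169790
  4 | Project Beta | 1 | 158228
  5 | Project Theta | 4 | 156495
SELECT c.name, p.name AS department, c.budget FROM projects c JOIN departments p ON c.department_id = p.id

Execution result:
name | department | budget
Project Iota | Marketing | 149615
Project Zeta | Finance | 77489
Project Gamma | IT | 169790
Project Beta | Marketing | 158228
Project Theta | Operations | 156495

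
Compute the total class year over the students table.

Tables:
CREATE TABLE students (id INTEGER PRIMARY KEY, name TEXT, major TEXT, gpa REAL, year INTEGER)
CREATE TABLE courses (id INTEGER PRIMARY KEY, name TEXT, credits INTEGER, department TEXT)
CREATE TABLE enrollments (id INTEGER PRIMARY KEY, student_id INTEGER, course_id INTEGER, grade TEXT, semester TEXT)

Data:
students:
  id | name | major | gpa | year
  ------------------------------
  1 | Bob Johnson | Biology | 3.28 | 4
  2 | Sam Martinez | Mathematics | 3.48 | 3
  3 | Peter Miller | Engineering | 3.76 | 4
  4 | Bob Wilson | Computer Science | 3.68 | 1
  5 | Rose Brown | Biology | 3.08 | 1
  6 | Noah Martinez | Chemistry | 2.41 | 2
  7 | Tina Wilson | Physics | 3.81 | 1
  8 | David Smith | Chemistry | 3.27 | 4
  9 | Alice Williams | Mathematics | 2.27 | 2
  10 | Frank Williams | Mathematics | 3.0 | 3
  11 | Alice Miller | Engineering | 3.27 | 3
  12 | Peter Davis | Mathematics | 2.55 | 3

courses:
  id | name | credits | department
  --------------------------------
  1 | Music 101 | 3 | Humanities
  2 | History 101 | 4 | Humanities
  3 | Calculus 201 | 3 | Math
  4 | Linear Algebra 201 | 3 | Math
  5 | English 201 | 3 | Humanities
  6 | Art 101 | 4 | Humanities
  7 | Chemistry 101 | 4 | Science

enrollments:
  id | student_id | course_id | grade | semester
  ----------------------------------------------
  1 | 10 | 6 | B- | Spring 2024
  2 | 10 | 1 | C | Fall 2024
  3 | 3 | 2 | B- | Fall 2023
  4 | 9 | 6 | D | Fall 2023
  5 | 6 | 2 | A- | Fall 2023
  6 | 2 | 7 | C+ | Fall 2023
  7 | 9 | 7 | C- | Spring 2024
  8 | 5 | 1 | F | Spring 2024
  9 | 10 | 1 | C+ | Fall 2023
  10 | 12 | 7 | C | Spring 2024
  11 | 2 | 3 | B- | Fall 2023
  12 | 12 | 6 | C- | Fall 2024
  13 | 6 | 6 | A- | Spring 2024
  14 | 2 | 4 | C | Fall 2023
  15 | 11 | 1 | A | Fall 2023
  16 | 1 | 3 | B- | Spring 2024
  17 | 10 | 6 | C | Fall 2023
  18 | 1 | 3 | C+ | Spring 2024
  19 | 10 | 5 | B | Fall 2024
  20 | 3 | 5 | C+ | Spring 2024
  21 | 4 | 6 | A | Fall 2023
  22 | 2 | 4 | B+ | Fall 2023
SELECT SUM(year) FROM students

Execution result:
31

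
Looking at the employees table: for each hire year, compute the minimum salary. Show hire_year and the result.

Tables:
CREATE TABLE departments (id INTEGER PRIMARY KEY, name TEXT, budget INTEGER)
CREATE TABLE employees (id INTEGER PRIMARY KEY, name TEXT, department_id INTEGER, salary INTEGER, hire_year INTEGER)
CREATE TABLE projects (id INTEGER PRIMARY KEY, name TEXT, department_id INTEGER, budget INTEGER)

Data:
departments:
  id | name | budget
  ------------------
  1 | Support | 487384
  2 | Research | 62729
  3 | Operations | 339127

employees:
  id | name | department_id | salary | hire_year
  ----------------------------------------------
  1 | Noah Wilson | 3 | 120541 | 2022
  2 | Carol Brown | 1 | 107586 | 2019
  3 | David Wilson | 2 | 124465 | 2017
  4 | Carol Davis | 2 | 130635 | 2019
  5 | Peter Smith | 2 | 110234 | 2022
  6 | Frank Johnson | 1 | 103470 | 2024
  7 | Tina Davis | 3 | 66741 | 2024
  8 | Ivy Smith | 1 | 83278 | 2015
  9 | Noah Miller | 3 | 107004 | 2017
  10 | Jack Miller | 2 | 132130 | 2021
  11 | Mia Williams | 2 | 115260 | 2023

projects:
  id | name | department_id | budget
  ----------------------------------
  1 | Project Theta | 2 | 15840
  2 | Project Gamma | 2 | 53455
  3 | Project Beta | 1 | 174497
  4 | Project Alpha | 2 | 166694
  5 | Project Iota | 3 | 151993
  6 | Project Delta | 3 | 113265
SELECT hire_year, MIN(salary) AS min_salary FROM employees GROUP BY hire_year

Execution result:
hire_year | min_salary
2015 | 83278
2017 | 107004
2019 | 107586
2021 | 132130
2022 | 110234
2023 | 115260
2024 | 66741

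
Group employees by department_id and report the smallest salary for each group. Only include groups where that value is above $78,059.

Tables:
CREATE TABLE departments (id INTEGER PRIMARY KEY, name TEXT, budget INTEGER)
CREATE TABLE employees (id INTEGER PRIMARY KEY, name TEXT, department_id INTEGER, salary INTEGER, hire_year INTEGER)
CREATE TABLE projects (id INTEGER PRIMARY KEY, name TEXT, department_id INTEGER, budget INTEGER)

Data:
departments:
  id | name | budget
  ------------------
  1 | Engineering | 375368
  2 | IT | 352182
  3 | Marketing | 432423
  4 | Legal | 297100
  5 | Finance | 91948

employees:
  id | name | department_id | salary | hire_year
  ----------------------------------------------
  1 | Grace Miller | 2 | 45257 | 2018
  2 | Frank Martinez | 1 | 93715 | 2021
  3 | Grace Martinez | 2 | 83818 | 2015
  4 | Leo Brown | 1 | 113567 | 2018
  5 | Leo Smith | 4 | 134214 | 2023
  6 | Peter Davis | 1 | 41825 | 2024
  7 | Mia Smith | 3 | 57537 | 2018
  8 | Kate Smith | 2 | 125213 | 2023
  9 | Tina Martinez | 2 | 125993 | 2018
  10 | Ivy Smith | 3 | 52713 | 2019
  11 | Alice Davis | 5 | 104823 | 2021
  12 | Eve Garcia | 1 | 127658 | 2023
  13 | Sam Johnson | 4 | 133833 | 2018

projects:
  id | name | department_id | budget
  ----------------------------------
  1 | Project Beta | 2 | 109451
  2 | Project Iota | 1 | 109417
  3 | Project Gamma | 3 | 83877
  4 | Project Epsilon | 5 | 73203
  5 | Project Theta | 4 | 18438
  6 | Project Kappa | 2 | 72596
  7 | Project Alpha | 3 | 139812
SELECT department_id, MIN(salary) AS min_salary FROM employees GROUP BY department_id HAVING MIN(salary) > 78059

Execution result:
department_id | min_salary
4 | 133833
5 | 104823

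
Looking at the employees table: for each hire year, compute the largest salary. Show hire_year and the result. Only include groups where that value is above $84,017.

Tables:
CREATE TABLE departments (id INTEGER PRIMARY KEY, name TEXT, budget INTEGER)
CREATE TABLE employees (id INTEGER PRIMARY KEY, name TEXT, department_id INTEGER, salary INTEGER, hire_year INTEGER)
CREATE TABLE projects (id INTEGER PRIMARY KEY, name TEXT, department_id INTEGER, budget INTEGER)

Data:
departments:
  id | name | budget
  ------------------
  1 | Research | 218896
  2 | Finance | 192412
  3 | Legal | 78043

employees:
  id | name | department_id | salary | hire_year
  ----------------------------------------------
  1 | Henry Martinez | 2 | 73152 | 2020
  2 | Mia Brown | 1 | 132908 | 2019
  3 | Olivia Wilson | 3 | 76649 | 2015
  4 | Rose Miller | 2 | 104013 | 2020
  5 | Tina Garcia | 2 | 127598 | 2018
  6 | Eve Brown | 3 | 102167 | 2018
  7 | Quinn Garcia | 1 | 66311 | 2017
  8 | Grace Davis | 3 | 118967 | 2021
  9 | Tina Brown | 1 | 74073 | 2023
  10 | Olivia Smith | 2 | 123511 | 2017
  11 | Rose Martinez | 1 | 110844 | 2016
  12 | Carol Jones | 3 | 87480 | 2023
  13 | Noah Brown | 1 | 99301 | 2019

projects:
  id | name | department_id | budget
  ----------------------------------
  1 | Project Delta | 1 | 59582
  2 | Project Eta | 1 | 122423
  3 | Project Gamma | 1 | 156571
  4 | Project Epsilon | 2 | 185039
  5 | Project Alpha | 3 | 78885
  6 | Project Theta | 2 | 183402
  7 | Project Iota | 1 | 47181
SELECT hire_year, MAX(salary) AS max_salary FROM employees GROUP BY hire_year HAVING MAX(salary) > 84017

Execution result:
hire_year | max_salary
2016 | 110844
2017 | 123511
2018 | 127598
2019 | 132908
2020 | 104013
2021 | 118967
2023 | 87480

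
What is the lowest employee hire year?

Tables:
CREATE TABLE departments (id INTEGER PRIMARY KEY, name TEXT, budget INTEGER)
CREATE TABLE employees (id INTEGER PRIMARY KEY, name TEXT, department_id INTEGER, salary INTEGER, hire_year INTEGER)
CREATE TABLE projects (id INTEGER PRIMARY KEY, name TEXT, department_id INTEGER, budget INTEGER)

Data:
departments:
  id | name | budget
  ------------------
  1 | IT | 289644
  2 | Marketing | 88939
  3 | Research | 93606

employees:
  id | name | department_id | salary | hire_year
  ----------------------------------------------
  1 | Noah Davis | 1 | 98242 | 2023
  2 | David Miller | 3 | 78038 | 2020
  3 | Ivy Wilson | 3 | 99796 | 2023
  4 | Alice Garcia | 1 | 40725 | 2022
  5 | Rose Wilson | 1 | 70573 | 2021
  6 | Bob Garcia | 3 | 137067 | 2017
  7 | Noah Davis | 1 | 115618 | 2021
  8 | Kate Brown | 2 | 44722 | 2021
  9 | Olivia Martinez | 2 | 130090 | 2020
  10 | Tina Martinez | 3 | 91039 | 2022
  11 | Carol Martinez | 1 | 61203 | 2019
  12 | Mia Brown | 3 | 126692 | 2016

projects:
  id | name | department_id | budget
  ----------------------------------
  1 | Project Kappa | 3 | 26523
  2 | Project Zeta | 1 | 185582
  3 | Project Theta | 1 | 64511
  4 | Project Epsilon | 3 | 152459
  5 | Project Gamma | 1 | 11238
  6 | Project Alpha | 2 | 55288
SELECT MIN(hire_year) FROM employees

Execution result:
2016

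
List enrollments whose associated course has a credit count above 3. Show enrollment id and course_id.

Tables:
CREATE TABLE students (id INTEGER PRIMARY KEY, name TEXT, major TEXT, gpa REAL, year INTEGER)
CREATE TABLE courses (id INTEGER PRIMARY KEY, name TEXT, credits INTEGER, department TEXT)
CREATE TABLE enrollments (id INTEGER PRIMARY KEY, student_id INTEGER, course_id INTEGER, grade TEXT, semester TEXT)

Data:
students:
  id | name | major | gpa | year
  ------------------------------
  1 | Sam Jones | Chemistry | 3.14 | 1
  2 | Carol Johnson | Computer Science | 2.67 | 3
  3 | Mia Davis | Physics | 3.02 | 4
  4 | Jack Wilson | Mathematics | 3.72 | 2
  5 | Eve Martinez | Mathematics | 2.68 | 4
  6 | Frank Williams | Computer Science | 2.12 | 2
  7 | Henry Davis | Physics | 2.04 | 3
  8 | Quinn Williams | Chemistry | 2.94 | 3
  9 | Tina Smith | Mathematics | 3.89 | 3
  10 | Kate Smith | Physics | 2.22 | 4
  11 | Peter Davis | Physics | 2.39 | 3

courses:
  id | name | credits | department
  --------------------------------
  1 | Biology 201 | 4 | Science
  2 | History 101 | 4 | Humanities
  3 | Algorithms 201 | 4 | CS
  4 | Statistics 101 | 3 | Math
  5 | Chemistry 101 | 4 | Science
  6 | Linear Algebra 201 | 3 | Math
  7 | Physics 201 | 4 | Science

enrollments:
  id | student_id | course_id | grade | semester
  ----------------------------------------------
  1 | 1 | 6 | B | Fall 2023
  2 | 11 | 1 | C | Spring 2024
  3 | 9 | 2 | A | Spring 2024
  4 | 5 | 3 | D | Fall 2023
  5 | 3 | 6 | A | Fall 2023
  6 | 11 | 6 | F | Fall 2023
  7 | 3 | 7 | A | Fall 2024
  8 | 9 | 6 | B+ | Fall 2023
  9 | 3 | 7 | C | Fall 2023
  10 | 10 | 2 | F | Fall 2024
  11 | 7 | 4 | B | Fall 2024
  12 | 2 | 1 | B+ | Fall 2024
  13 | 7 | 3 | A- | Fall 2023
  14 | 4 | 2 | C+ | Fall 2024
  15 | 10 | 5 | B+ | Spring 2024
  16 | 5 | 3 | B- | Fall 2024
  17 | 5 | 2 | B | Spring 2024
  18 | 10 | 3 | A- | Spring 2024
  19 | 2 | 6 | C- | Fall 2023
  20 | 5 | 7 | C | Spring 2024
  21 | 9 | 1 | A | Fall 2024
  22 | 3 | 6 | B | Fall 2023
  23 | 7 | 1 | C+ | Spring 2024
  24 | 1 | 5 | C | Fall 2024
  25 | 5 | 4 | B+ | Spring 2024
SELECT id, course_id FROM enrollments WHERE course_id IN (SELECT id FROM courses WHERE credits > 3)

Execution result:
id | course_id
2 | 1
3 | 2
4 | 3
7 | 7
9 | 7
10 | 2
12 | 1
13 | 3
14 | 2
15 | 5
16 | 3
17 | 2
18 | 3
20 | 7
21 | 1
23 | 1
24 | 5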